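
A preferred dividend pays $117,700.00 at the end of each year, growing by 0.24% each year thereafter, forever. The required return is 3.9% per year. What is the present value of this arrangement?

Periodic rate r = 0.039 per year.
Growing perpetuity (Gordon): PV = PMT₁ / (r − g) = 117,700 / (r − 0.0024) = $3,215,846.99.

$3,215,846.99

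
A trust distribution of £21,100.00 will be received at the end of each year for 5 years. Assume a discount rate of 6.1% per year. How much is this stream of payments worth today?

This is an ordinary annuity: 5 payments of £21,100.00 at the end of each year.
Periodic rate r = 0.061 per year.
PV = PMT × [(1 − (1+r)^−n)/r] = 21,100 × [1 − (1+r)^−5] / r = £88,639.60

£88,639.60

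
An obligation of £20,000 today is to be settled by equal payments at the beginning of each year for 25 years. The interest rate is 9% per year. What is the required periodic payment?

£1,868.00

Level annuity due; solve PV = PMT × [(1 − (1+r)^−n)/r] × (1+r) for PMT.
Periodic rate r = 0.09 per year.
With n = 25: PMT = 20,000 / ([(1 − (1+r)^−n)/r] × (1+r)) = £1,868.00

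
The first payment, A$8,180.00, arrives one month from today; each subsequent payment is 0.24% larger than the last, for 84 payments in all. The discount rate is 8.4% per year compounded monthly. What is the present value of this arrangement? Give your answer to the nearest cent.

A$567,749.66

Periodic rate r = 0.084/12 per month; n is counted in months.
Growing ordinary annuity: PV = PMT₁ × [1 − ((1+g)/(1+r))^n] / (r − g) = 8,180 × [1 − ((1+0.0024)/(1+r))^84] / (r − 0.0024) = A$567,749.66.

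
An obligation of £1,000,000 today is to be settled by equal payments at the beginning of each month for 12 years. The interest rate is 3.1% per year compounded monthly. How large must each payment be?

£8,303.42

Level annuity due; solve PV = PMT × [(1 − (1+r)^−n)/r] × (1+r) for PMT.
Periodic rate r = 0.031/12 per month; n is counted in months.
With n = 144: PMT = 1,000,000 / ([(1 − (1+r)^−n)/r] × (1+r)) = £8,303.42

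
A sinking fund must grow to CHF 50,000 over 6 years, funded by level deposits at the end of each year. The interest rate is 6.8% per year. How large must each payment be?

CHF 7,025.11

Level ordinary annuity; solve FV = PMT × [((1+r)^n − 1)/r] for PMT.
Periodic rate r = 0.068 per year.
With n = 6: PMT = 50,000 / ([((1+r)^n − 1)/r]) = CHF 7,025.11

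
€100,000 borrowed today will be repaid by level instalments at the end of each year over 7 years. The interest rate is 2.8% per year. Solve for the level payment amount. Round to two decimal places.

€15,929.87

Level ordinary annuity; solve PV = PMT × [(1 − (1+r)^−n)/r] for PMT.
Periodic rate r = 0.028 per year.
With n = 7: PMT = 100,000 / ([(1 − (1+r)^−n)/r]) = €15,929.87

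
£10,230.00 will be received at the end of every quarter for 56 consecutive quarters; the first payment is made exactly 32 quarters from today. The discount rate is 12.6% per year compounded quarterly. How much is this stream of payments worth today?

Ordinary annuity of 56 payments, first payment at period 32.
Periodic rate r = 0.126/4 per quarter; n is counted in quarters.
The ordinary-annuity PV formula values the stream one period before the first payment (period 31); discount that back 31 periods:
PV₀ = 10,230 × [1 − (1+r)^−56] / r × (1+r)^−31 = £102,306.01

£102,306.01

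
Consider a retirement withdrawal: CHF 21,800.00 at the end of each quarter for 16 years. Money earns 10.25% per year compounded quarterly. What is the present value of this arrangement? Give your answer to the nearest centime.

This is an ordinary annuity: 64 payments of CHF 21,800.00 at the end of each quarter.
Periodic rate r = 0.1025/4 per quarter; n is counted in quarters.
PV = PMT × [(1 − (1+r)^−n)/r] = 21,800 × [1 − (1+r)^−64] / r = CHF 682,261.81

CHF 682,261.81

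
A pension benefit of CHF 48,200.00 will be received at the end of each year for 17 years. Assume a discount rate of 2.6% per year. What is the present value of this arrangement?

This is an ordinary annuity: 17 payments of CHF 48,200.00 at the end of each year.
Periodic rate r = 0.026 per year.
PV = PMT × [(1 − (1+r)^−n)/r] = 48,200 × [1 − (1+r)^−17] / r = CHF 655,537.88

CHF 655,537.88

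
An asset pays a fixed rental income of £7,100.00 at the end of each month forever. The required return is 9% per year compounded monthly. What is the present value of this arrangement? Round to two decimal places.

£946,666.67

Periodic rate r = 0.09/12 per month.
Level perpetuity: PV = PMT / r = 7,100 / (0.09/12) = £946,666.67.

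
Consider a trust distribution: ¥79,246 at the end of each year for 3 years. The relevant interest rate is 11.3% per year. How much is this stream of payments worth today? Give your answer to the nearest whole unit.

¥192,649

This is an ordinary annuity: 3 payments of ¥79,246 at the end of each year.
Periodic rate r = 0.113 per year.
PV = PMT × [(1 − (1+r)^−n)/r] = 79,246 × [1 − (1+r)^−3] / r = ¥192,649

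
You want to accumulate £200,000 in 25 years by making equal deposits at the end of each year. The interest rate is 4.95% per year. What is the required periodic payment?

Level ordinary annuity; solve FV = PMT × [((1+r)^n − 1)/r] for PMT.
Periodic rate r = 0.0495 per year.
With n = 25: PMT = 200,000 / ([((1+r)^n − 1)/r]) = £4,219.46

£4,219.46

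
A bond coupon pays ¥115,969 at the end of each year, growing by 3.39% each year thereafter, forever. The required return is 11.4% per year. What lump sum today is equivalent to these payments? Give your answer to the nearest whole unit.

Periodic rate r = 0.114 per year.
Growing perpetuity (Gordon): PV = PMT₁ / (r − g) = 115,969 / (r − 0.0339) = ¥1,447,803.

¥1,447,803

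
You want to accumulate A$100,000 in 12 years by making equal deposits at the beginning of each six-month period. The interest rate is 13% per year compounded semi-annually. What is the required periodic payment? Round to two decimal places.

A$1,727.48

Level annuity due; solve FV = PMT × [((1+r)^n − 1)/r] × (1+r) for PMT.
Periodic rate r = 0.13/2 per half-year; n is counted in half-years.
With n = 24: PMT = 100,000 / ([((1+r)^n − 1)/r] × (1+r)) = A$1,727.48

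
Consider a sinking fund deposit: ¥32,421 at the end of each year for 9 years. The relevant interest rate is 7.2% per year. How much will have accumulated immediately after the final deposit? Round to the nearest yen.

This is an ordinary annuity: 9 deposits of ¥32,421 at the end of each year.
Periodic rate r = 0.072 per year.
FV = PMT × [((1+r)^n − 1)/r] = 32,421 × [(1+r)^9 − 1] / r = ¥391,582

¥391,582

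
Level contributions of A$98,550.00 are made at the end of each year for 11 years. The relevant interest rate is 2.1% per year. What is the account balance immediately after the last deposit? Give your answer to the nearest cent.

This is an ordinary annuity: 11 deposits of A$98,550.00 at the end of each year.
Periodic rate r = 0.021 per year.
FV = PMT × [((1+r)^n − 1)/r] = 98,550 × [(1+r)^11 − 1] / r = A$1,205,356.47

A$1,205,356.47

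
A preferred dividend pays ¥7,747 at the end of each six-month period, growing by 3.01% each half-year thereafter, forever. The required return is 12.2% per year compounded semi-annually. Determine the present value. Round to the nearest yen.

¥250,712

Periodic rate r = 0.122/2 per half-year.
Growing perpetuity (Gordon): PV = PMT₁ / (r − g) = 7,747 / (r − 0.0301) = ¥250,712.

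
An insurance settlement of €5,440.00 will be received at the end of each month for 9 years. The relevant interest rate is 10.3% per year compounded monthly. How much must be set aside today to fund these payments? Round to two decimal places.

€381,978.19

This is an ordinary annuity: 108 payments of €5,440.00 at the end of each month.
Periodic rate r = 0.103/12 per month; n is counted in months.
PV = PMT × [(1 − (1+r)^−n)/r] = 5,440 × [1 − (1+r)^−108] / r = €381,978.19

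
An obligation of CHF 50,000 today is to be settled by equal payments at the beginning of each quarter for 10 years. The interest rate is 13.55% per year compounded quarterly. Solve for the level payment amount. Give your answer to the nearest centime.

CHF 2,225.29

Level annuity due; solve PV = PMT × [(1 − (1+r)^−n)/r] × (1+r) for PMT.
Periodic rate r = 0.1355/4 per quarter; n is counted in quarters.
With n = 40: PMT = 50,000 / ([(1 − (1+r)^−n)/r] × (1+r)) = CHF 2,225.29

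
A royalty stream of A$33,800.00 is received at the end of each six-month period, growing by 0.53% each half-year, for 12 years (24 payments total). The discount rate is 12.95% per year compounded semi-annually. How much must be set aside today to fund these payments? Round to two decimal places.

Periodic rate r = 0.1295/2 per half-year; n is counted in half-years.
Growing ordinary annuity: PV = PMT₁ × [1 − ((1+g)/(1+r))^n] / (r − g) = 33,800 × [1 − ((1+0.0053)/(1+r))^24] / (r − 0.0053) = A$425,353.36.

A$425,353.36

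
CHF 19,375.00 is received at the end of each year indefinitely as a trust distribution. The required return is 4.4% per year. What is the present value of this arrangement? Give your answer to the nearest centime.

Periodic rate r = 0.044 per year.
Level perpetuity: PV = PMT / r = 19,375 / (0.044) = CHF 440,340.91.

CHF 440,340.91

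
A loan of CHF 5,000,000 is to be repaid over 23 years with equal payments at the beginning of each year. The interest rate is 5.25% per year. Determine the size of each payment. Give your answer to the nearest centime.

Level annuity due; solve PV = PMT × [(1 − (1+r)^−n)/r] × (1+r) for PMT.
Periodic rate r = 0.0525 per year.
With n = 23: PMT = 5,000,000 / ([(1 − (1+r)^−n)/r] × (1+r)) = CHF 360,539.55

CHF 360,539.55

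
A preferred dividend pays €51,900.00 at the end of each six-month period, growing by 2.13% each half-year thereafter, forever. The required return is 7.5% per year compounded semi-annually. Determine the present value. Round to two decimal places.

€3,203,703.70

Periodic rate r = 0.075/2 per half-year.
Growing perpetuity (Gordon): PV = PMT₁ / (r − g) = 51,900 / (r − 0.0213) = €3,203,703.70.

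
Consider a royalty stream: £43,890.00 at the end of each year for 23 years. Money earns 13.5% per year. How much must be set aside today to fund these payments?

This is an ordinary annuity: 23 payments of £43,890.00 at the end of each year.
Periodic rate r = 0.135 per year.
PV = PMT × [(1 − (1+r)^−n)/r] = 43,890 × [1 − (1+r)^−23] / r = £307,445.57

£307,445.57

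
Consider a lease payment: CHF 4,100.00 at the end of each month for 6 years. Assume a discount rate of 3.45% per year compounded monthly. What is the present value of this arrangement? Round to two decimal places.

This is an ordinary annuity: 72 payments of CHF 4,100.00 at the end of each month.
Periodic rate r = 0.0345/12 per month; n is counted in months.
PV = PMT × [(1 − (1+r)^−n)/r] = 4,100 × [1 − (1+r)^−72] / r = CHF 266,305.84

CHF 266,305.84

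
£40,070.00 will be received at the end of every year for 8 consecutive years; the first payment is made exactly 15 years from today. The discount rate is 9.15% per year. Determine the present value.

Ordinary annuity of 8 payments, first payment at period 15.
Periodic rate r = 0.0915 per year.
The ordinary-annuity PV formula values the stream one period before the first payment (period 14); discount that back 14 periods:
PV₀ = 40,070 × [1 − (1+r)^−8] / r × (1+r)^−14 = £64,740.04

£64,740.04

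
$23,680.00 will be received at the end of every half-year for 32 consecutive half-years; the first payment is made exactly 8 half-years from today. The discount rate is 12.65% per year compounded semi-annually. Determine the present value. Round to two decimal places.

$209,469.48

Ordinary annuity of 32 payments, first payment at period 8.
Periodic rate r = 0.1265/2 per half-year; n is counted in half-years.
The ordinary-annuity PV formula values the stream one period before the first payment (period 7); discount that back 7 periods:
PV₀ = 23,680 × [1 − (1+r)^−32] / r × (1+r)^−7 = $209,469.48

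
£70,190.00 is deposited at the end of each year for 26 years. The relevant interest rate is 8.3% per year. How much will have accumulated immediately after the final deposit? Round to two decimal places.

This is an ordinary annuity: 26 deposits of £70,190.00 at the end of each year.
Periodic rate r = 0.083 per year.
FV = PMT × [((1+r)^n − 1)/r] = 70,190 × [(1+r)^26 − 1] / r = £5,876,933.50

£5,876,933.50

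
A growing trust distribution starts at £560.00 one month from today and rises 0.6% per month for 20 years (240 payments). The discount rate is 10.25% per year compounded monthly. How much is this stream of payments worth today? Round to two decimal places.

£100,084.28

Periodic rate r = 0.1025/12 per month; n is counted in months.
Growing ordinary annuity: PV = PMT₁ × [1 − ((1+g)/(1+r))^n] / (r − g) = 560 × [1 − ((1+0.006)/(1+r))^240] / (r − 0.006) = £100,084.28.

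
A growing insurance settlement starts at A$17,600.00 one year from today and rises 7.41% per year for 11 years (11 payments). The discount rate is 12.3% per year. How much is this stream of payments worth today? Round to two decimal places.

Periodic rate r = 0.123 per year.
Growing ordinary annuity: PV = PMT₁ × [1 − ((1+g)/(1+r))^n] / (r − g) = 17,600 × [1 − ((1+0.0741)/(1+r))^11] / (r − 0.0741) = A$139,362.46.

A$139,362.46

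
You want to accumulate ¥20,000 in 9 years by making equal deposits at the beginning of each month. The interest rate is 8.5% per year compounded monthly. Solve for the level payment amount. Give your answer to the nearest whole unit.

¥123

Level annuity due; solve FV = PMT × [((1+r)^n − 1)/r] × (1+r) for PMT.
Periodic rate r = 0.085/12 per month; n is counted in months.
With n = 108: PMT = 20,000 / ([((1+r)^n − 1)/r] × (1+r)) = ¥123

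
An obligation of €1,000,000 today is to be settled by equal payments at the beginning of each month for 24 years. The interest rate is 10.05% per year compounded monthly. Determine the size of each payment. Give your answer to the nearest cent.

€9,132.29

Level annuity due; solve PV = PMT × [(1 − (1+r)^−n)/r] × (1+r) for PMT.
Periodic rate r = 0.1005/12 per month; n is counted in months.
With n = 288: PMT = 1,000,000 / ([(1 − (1+r)^−n)/r] × (1+r)) = €9,132.29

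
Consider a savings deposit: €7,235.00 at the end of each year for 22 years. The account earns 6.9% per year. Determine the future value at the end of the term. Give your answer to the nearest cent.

This is an ordinary annuity: 22 deposits of €7,235.00 at the end of each year.
Periodic rate r = 0.069 per year.
FV = PMT × [((1+r)^n − 1)/r] = 7,235 × [(1+r)^22 − 1] / r = €350,236.67

€350,236.67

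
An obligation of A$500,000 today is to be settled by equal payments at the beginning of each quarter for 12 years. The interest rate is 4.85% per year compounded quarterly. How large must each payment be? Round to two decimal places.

Level annuity due; solve PV = PMT × [(1 − (1+r)^−n)/r] × (1+r) for PMT.
Periodic rate r = 0.0485/4 per quarter; n is counted in quarters.
With n = 48: PMT = 500,000 / ([(1 − (1+r)^−n)/r] × (1+r)) = A$13,636.25

A$13,636.25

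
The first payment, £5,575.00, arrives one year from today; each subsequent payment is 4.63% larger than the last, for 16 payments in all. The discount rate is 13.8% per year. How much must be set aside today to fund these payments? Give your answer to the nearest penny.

Periodic rate r = 0.138 per year.
Growing ordinary annuity: PV = PMT₁ × [1 − ((1+g)/(1+r))^n] / (r − g) = 5,575 × [1 − ((1+0.0463)/(1+r))^16] / (r − 0.0463) = £44,943.53.

£44,943.53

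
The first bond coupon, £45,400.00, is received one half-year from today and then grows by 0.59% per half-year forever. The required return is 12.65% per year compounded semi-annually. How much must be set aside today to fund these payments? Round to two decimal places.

Periodic rate r = 0.1265/2 per half-year.
Growing perpetuity (Gordon): PV = PMT₁ / (r − g) = 45,400 / (r − 0.0059) = £791,630.34.

£791,630.34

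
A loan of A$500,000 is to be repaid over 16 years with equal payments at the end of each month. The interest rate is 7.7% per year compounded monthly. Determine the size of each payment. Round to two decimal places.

A$4,537.05

Level ordinary annuity; solve PV = PMT × [(1 − (1+r)^−n)/r] for PMT.
Periodic rate r = 0.077/12 per month; n is counted in months.
With n = 192: PMT = 500,000 / ([(1 − (1+r)^−n)/r]) = A$4,537.05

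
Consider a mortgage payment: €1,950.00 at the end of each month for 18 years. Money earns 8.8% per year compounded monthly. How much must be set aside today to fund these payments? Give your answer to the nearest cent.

€211,040.87

This is an ordinary annuity: 216 payments of €1,950.00 at the end of each month.
Periodic rate r = 0.088/12 per month; n is counted in months.
PV = PMT × [(1 − (1+r)^−n)/r] = 1,950 × [1 − (1+r)^−216] / r = €211,040.87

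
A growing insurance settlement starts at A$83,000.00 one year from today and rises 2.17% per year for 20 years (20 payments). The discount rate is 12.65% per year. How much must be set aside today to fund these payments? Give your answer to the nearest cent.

A$679,637.92

Periodic rate r = 0.1265 per year.
Growing ordinary annuity: PV = PMT₁ × [1 − ((1+g)/(1+r))^n] / (r − g) = 83,000 × [1 − ((1+0.0217)/(1+r))^20] / (r − 0.0217) = A$679,637.92.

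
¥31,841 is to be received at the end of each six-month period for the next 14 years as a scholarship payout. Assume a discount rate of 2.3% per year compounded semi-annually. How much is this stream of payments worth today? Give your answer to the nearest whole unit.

¥758,561

This is an ordinary annuity: 28 payments of ¥31,841 at the end of each six-month period.
Periodic rate r = 0.023/2 per half-year; n is counted in half-years.
PV = PMT × [(1 − (1+r)^−n)/r] = 31,841 × [1 − (1+r)^−28] / r = ¥758,561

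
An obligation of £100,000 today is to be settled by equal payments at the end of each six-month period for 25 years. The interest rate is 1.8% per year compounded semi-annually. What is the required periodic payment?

£2,492.47

Level ordinary annuity; solve PV = PMT × [(1 − (1+r)^−n)/r] for PMT.
Periodic rate r = 0.018/2 per half-year; n is counted in half-years.
With n = 50: PMT = 100,000 / ([(1 − (1+r)^−n)/r]) = £2,492.47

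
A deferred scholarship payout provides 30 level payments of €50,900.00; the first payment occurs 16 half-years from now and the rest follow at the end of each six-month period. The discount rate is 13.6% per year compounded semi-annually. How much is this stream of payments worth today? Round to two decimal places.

€240,252.45

Ordinary annuity of 30 payments, first payment at period 16.
Periodic rate r = 0.136/2 per half-year; n is counted in half-years.
The ordinary-annuity PV formula values the stream one period before the first payment (period 15); discount that back 15 periods:
PV₀ = 50,900 × [1 − (1+r)^−30] / r × (1+r)^−15 = €240,252.45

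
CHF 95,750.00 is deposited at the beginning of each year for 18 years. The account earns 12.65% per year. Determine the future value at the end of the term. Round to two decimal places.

This is an annuity due: 18 deposits of CHF 95,750.00 at the beginning of each year.
Periodic rate r = 0.1265 per year.
FV = PMT × [((1+r)^n − 1)/r] × (1+r) = 95,750 × [(1+r)^18 − 1] / r × (1+r) = CHF 6,424,142.11

CHF 6,424,142.11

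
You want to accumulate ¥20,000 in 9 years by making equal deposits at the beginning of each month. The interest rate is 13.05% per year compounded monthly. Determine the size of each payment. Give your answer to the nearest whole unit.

Level annuity due; solve FV = PMT × [((1+r)^n − 1)/r] × (1+r) for PMT.
Periodic rate r = 0.1305/12 per month; n is counted in months.
With n = 108: PMT = 20,000 / ([((1+r)^n − 1)/r] × (1+r)) = ¥97

¥97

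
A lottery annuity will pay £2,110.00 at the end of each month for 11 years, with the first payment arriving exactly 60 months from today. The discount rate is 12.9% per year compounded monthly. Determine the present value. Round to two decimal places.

£78,982.74

Ordinary annuity of 132 payments, first payment at period 60.
Periodic rate r = 0.129/12 per month; n is counted in months.
The ordinary-annuity PV formula values the stream one period before the first payment (period 59); discount that back 59 periods:
PV₀ = 2,110 × [1 − (1+r)^−132] / r × (1+r)^−59 = £78,982.74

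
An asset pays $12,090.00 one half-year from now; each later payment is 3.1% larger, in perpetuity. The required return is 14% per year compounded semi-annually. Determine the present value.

Periodic rate r = 0.14/2 per half-year.
Growing perpetuity (Gordon): PV = PMT₁ / (r − g) = 12,090 / (r − 0.031) = $310,000.00.

$310,000.00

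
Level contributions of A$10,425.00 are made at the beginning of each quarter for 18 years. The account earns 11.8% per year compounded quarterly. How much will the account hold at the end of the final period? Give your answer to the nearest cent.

This is an annuity due: 72 deposits of A$10,425.00 at the beginning of each quarter.
Periodic rate r = 0.118/4 per quarter; n is counted in quarters.
FV = PMT × [((1+r)^n − 1)/r] × (1+r) = 10,425 × [(1+r)^72 − 1] / r × (1+r) = A$2,587,242.64

A$2,587,242.64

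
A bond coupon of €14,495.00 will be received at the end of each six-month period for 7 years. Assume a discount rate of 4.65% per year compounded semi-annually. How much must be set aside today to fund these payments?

This is an ordinary annuity: 14 payments of €14,495.00 at the end of each six-month period.
Periodic rate r = 0.0465/2 per half-year; n is counted in half-years.
PV = PMT × [(1 − (1+r)^−n)/r] = 14,495 × [1 − (1+r)^−14] / r = €171,532.15

€171,532.15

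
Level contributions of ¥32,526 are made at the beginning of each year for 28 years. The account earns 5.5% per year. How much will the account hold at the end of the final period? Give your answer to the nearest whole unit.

This is an annuity due: 28 deposits of ¥32,526 at the beginning of each year.
Periodic rate r = 0.055 per year.
FV = PMT × [((1+r)^n − 1)/r] × (1+r) = 32,526 × [(1+r)^28 − 1] / r × (1+r) = ¥2,169,853

¥2,169,853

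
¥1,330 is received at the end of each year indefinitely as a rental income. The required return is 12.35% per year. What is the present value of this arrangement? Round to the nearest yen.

Periodic rate r = 0.1235 per year.
Level perpetuity: PV = PMT / r = 1,330 / (0.1235) = ¥10,769.

¥10,769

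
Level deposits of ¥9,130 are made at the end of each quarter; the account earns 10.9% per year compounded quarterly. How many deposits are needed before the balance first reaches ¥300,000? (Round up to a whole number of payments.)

Periodic rate r = 0.109/4 per quarter; n is counted in quarters.
Ordinary annuity FV: 300,000 = 9,130 × [((1+r)^n − 1)/r].
(1+r)^n = 1 + 300,000 × r / 9,130, so n = ln(1 + 300,000·r/9,130) / ln(1+r) = 23.78.
Round up to a whole number of payments: n = 24.

24 payments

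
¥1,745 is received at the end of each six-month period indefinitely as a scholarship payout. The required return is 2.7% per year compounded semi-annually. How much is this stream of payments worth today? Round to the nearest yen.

Periodic rate r = 0.027/2 per half-year.
Level perpetuity: PV = PMT / r = 1,745 / (0.027/2) = ¥129,259.

¥129,259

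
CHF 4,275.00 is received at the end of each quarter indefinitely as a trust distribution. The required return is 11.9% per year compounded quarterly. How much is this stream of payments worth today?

CHF 143,697.48

Periodic rate r = 0.119/4 per quarter.
Level perpetuity: PV = PMT / r = 4,275 / (0.119/4) = CHF 143,697.48.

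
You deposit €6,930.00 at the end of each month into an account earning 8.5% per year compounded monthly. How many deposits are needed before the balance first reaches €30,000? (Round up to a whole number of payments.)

5 payments

Periodic rate r = 0.085/12 per month; n is counted in months.
Ordinary annuity FV: 30,000 = 6,930 × [((1+r)^n − 1)/r].
(1+r)^n = 1 + 30,000 × r / 6,930, so n = ln(1 + 30,000·r/6,930) / ln(1+r) = 4.28.
Round up to a whole number of payments: n = 5.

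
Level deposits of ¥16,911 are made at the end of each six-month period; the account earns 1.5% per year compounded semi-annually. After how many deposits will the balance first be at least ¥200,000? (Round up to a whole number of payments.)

12 payments

Periodic rate r = 0.015/2 per half-year; n is counted in half-years.
Ordinary annuity FV: 200,000 = 16,911 × [((1+r)^n − 1)/r].
(1+r)^n = 1 + 200,000 × r / 16,911, so n = ln(1 + 200,000·r/16,911) / ln(1+r) = 11.37.
Round up to a whole number of payments: n = 12.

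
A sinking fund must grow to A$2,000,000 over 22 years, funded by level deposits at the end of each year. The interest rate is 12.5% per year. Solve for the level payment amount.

A$20,249.25

Level ordinary annuity; solve FV = PMT × [((1+r)^n − 1)/r] for PMT.
Periodic rate r = 0.125 per year.
With n = 22: PMT = 2,000,000 / ([((1+r)^n − 1)/r]) = A$20,249.25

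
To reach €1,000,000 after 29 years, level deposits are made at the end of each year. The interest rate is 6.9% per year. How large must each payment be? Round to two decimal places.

Level ordinary annuity; solve FV = PMT × [((1+r)^n − 1)/r] for PMT.
Periodic rate r = 0.069 per year.
With n = 29: PMT = 1,000,000 / ([((1+r)^n − 1)/r]) = €11,647.65

€11,647.65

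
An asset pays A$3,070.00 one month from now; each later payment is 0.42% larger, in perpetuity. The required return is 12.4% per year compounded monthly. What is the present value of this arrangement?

A$500,543.48

Periodic rate r = 0.124/12 per month.
Growing perpetuity (Gordon): PV = PMT₁ / (r − g) = 3,070 / (r − 0.0042) = A$500,543.48.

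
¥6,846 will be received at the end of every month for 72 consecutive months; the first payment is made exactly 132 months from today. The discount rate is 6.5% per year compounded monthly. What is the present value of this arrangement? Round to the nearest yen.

¥200,694

Ordinary annuity of 72 payments, first payment at period 132.
Periodic rate r = 0.065/12 per month; n is counted in months.
The ordinary-annuity PV formula values the stream one period before the first payment (period 131); discount that back 131 periods:
PV₀ = 6,846 × [1 − (1+r)^−72] / r × (1+r)^−131 = ¥200,694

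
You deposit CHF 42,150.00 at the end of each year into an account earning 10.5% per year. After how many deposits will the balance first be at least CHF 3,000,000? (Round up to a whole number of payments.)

22 payments

Periodic rate r = 0.105 per year.
Ordinary annuity FV: 3,000,000 = 42,150 × [((1+r)^n − 1)/r].
(1+r)^n = 1 + 3,000,000 × r / 42,150, so n = ln(1 + 3,000,000·r/42,150) / ln(1+r) = 21.40.
Round up to a whole number of payments: n = 22.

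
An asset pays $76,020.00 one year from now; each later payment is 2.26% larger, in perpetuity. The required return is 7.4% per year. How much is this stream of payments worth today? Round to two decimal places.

$1,478,988.33

Periodic rate r = 0.074 per year.
Growing perpetuity (Gordon): PV = PMT₁ / (r − g) = 76,020 / (r − 0.0226) = $1,478,988.33.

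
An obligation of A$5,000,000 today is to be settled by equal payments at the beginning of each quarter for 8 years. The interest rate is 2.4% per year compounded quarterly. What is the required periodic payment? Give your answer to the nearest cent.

A$171,169.54

Level annuity due; solve PV = PMT × [(1 − (1+r)^−n)/r] × (1+r) for PMT.
Periodic rate r = 0.024/4 per quarter; n is counted in quarters.
With n = 32: PMT = 5,000,000 / ([(1 − (1+r)^−n)/r] × (1+r)) = A$171,169.54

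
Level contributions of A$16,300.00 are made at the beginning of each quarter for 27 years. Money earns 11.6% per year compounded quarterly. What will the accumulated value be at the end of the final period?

This is an annuity due: 108 deposits of A$16,300.00 at the beginning of each quarter.
Periodic rate r = 0.116/4 per quarter; n is counted in quarters.
FV = PMT × [((1+r)^n − 1)/r] × (1+r) = 16,300 × [(1+r)^108 − 1] / r × (1+r) = A$12,100,060.41

A$12,100,060.41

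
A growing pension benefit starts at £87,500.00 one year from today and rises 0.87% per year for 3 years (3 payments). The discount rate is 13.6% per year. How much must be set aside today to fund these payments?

£206,147.06

Periodic rate r = 0.136 per year.
Growing ordinary annuity: PV = PMT₁ × [1 − ((1+g)/(1+r))^n] / (r − g) = 87,500 × [1 − ((1+0.0087)/(1+r))^3] / (r − 0.0087) = £206,147.06.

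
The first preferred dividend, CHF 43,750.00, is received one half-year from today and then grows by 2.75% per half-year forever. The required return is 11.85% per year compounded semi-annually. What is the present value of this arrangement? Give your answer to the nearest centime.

CHF 1,377,952.76

Periodic rate r = 0.1185/2 per half-year.
Growing perpetuity (Gordon): PV = PMT₁ / (r − g) = 43,750 / (r − 0.0275) = CHF 1,377,952.76.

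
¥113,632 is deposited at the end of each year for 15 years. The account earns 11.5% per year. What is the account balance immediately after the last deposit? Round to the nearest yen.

¥4,069,278

This is an ordinary annuity: 15 deposits of ¥113,632 at the end of each year.
Periodic rate r = 0.115 per year.
FV = PMT × [((1+r)^n − 1)/r] = 113,632 × [(1+r)^15 − 1] / r = ¥4,069,278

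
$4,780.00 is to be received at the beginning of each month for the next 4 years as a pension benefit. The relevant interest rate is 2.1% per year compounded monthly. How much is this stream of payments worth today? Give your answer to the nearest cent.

This is an annuity due: 48 payments of $4,780.00 at the beginning of each month.
Periodic rate r = 0.021/12 per month; n is counted in months.
PV = PMT × [(1 − (1+r)^−n)/r] × (1+r) = 4,780 × [1 − (1+r)^−48] / r × (1+r) = $220,268.19

$220,268.19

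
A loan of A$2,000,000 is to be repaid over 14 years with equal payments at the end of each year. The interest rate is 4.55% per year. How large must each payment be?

A$196,276.68

Level ordinary annuity; solve PV = PMT × [(1 − (1+r)^−n)/r] for PMT.
Periodic rate r = 0.0455 per year.
With n = 14: PMT = 2,000,000 / ([(1 − (1+r)^−n)/r]) = A$196,276.68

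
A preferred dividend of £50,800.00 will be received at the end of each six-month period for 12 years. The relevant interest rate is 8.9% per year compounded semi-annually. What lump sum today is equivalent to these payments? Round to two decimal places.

This is an ordinary annuity: 24 payments of £50,800.00 at the end of each six-month period.
Periodic rate r = 0.089/2 per half-year; n is counted in half-years.
PV = PMT × [(1 − (1+r)^−n)/r] = 50,800 × [1 − (1+r)^−24] / r = £740,058.71

£740,058.71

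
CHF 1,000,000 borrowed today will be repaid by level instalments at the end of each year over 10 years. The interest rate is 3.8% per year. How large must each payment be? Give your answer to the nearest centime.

Level ordinary annuity; solve PV = PMT × [(1 − (1+r)^−n)/r] for PMT.
Periodic rate r = 0.038 per year.
With n = 10: PMT = 1,000,000 / ([(1 − (1+r)^−n)/r]) = CHF 122,066.49

CHF 122,066.49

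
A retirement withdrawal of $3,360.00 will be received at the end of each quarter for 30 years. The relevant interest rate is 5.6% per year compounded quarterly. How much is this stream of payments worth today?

$194,746.03

This is an ordinary annuity: 120 payments of $3,360.00 at the end of each quarter.
Periodic rate r = 0.056/4 per quarter; n is counted in quarters.
PV = PMT × [(1 − (1+r)^−n)/r] = 3,360 × [1 − (1+r)^−120] / r = $194,746.03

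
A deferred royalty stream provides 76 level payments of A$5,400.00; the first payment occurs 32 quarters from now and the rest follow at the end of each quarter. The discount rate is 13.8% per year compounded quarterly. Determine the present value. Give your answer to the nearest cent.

A$50,539.22

Ordinary annuity of 76 payments, first payment at period 32.
Periodic rate r = 0.138/4 per quarter; n is counted in quarters.
The ordinary-annuity PV formula values the stream one period before the first payment (period 31); discount that back 31 periods:
PV₀ = 5,400 × [1 − (1+r)^−76] / r × (1+r)^−31 = A$50,539.22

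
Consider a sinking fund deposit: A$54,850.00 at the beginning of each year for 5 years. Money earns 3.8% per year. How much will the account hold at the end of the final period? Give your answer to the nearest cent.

This is an annuity due: 5 deposits of A$54,850.00 at the beginning of each year.
Periodic rate r = 0.038 per year.
FV = PMT × [((1+r)^n − 1)/r] × (1+r) = 54,850 × [(1+r)^5 − 1] / r × (1+r) = A$307,144.40

A$307,144.40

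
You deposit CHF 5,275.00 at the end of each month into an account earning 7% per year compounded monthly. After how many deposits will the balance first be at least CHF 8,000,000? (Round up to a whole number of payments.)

Periodic rate r = 0.07/12 per month; n is counted in months.
Ordinary annuity FV: 8,000,000 = 5,275 × [((1+r)^n − 1)/r].
(1+r)^n = 1 + 8,000,000 × r / 5,275, so n = ln(1 + 8,000,000·r/5,275) / ln(1+r) = 393.22.
Round up to a whole number of payments: n = 394.

394 payments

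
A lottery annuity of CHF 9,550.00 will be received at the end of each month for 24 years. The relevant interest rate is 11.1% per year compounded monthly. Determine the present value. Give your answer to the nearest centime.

CHF 959,617.69

This is an ordinary annuity: 288 payments of CHF 9,550.00 at the end of each month.
Periodic rate r = 0.111/12 per month; n is counted in months.
PV = PMT × [(1 − (1+r)^−n)/r] = 9,550 × [1 − (1+r)^−288] / r = CHF 959,617.69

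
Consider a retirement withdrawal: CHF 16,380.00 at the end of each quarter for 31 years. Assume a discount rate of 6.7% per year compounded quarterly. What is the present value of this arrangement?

CHF 853,246.57

This is an ordinary annuity: 124 payments of CHF 16,380.00 at the end of each quarter.
Periodic rate r = 0.067/4 per quarter; n is counted in quarters.
PV = PMT × [(1 − (1+r)^−n)/r] = 16,380 × [1 − (1+r)^−124] / r = CHF 853,246.57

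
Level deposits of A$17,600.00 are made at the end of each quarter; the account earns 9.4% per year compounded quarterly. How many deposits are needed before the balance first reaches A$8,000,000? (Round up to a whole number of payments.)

106 payments

Periodic rate r = 0.094/4 per quarter; n is counted in quarters.
Ordinary annuity FV: 8,000,000 = 17,600 × [((1+r)^n − 1)/r].
(1+r)^n = 1 + 8,000,000 × r / 17,600, so n = ln(1 + 8,000,000·r/17,600) / ln(1+r) = 105.82.
Round up to a whole number of payments: n = 106.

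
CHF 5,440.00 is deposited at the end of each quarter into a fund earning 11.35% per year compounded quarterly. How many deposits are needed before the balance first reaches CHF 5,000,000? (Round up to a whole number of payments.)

Periodic rate r = 0.1135/4 per quarter; n is counted in quarters.
Ordinary annuity FV: 5,000,000 = 5,440 × [((1+r)^n − 1)/r].
(1+r)^n = 1 + 5,000,000 × r / 5,440, so n = ln(1 + 5,000,000·r/5,440) / ln(1+r) = 117.90.
Round up to a whole number of payments: n = 118.

118 payments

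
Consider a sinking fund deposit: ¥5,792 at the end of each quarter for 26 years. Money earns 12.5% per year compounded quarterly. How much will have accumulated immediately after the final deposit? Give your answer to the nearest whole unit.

¥4,362,762

This is an ordinary annuity: 104 deposits of ¥5,792 at the end of each quarter.
Periodic rate r = 0.125/4 per quarter; n is counted in quarters.
FV = PMT × [((1+r)^n − 1)/r] = 5,792 × [(1+r)^104 − 1] / r = ¥4,362,762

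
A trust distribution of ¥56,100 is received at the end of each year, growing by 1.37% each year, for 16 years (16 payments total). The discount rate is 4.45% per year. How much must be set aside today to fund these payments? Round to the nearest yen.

Periodic rate r = 0.0445 per year.
Growing ordinary annuity: PV = PMT₁ × [1 − ((1+g)/(1+r))^n] / (r − g) = 56,100 × [1 − ((1+0.0137)/(1+r))^16] / (r − 0.0137) = ¥693,119.

¥693,119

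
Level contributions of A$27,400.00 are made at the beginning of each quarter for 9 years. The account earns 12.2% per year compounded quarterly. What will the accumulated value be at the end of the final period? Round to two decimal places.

This is an annuity due: 36 deposits of A$27,400.00 at the beginning of each quarter.
Periodic rate r = 0.122/4 per quarter; n is counted in quarters.
FV = PMT × [((1+r)^n − 1)/r] × (1+r) = 27,400 × [(1+r)^36 − 1] / r × (1+r) = A$1,804,641.26

A$1,804,641.26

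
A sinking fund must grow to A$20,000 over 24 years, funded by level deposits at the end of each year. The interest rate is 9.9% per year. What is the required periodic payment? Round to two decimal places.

A$229.24

Level ordinary annuity; solve FV = PMT × [((1+r)^n − 1)/r] for PMT.
Periodic rate r = 0.099 per year.
With n = 24: PMT = 20,000 / ([((1+r)^n − 1)/r]) = A$229.24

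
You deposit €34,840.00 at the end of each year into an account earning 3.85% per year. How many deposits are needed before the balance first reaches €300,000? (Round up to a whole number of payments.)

8 payments

Periodic rate r = 0.0385 per year.
Ordinary annuity FV: 300,000 = 34,840 × [((1+r)^n − 1)/r].
(1+r)^n = 1 + 300,000 × r / 34,840, so n = ln(1 + 300,000·r/34,840) / ln(1+r) = 7.58.
Round up to a whole number of payments: n = 8.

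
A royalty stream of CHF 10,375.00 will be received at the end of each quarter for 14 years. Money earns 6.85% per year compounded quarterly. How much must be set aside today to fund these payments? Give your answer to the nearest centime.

This is an ordinary annuity: 56 payments of CHF 10,375.00 at the end of each quarter.
Periodic rate r = 0.0685/4 per quarter; n is counted in quarters.
PV = PMT × [(1 − (1+r)^−n)/r] = 10,375 × [1 − (1+r)^−56] / r = CHF 371,742.82

CHF 371,742.82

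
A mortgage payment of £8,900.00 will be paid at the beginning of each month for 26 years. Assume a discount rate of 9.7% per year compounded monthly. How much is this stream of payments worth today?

This is an annuity due: 312 payments of £8,900.00 at the beginning of each month.
Periodic rate r = 0.097/12 per month; n is counted in months.
PV = PMT × [(1 − (1+r)^−n)/r] × (1+r) = 8,900 × [1 − (1+r)^−312] / r × (1+r) = £1,019,896.55

£1,019,896.55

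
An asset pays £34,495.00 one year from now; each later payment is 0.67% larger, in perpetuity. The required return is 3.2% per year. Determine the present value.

Periodic rate r = 0.032 per year.
Growing perpetuity (Gordon): PV = PMT₁ / (r − g) = 34,495 / (r − 0.0067) = £1,363,438.74.

£1,363,438.74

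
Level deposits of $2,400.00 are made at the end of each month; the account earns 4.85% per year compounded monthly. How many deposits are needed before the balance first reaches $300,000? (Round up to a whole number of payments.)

Periodic rate r = 0.0485/12 per month; n is counted in months.
Ordinary annuity FV: 300,000 = 2,400 × [((1+r)^n − 1)/r].
(1+r)^n = 1 + 300,000 × r / 2,400, so n = ln(1 + 300,000·r/2,400) / ln(1+r) = 101.38.
Round up to a whole number of payments: n = 102.

102 payments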